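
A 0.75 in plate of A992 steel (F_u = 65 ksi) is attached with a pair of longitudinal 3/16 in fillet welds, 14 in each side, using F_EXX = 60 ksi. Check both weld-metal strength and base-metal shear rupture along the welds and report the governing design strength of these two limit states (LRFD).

φR_n ≈ 100 kip (weld metal governs)

t_e = 0.707 × 0.1875 = 0.1326 in; L = 28 in.
Weld metal: φR_n = 0.75 × 0.6 × 60 × 0.1326 × 28 = 100.2 kip.
Base metal (shear rupture): φR_n = 0.75 × 0.6 × 65 × 0.75 × 28 = 614.2 kip.
Governing: weld metal.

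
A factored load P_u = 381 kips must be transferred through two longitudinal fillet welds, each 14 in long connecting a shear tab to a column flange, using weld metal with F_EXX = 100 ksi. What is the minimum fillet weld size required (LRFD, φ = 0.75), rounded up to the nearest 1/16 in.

w = 7/16 in

Total weld length L = 28 in.
Required throat t_e = P_u / (φ × 0.6 F_EXX × L) = 381 / (0.75 × 0.6 × 100 × 28) = 0.3024 in.
Required leg w = t_e / 0.707 = 0.4277 in → use 7/16 in.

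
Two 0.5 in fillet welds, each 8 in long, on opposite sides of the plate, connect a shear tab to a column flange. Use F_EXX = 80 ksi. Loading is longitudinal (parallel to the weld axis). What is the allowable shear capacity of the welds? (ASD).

Effective throat t_e = 0.707 × 0.5 = 0.3535 in.
Total length L = 16 in; A_we = 0.3535 × 16 = 5.656 in².
F_nw = 0.6 F_EXX = 0.6 × 80 = 48 ksi.
R_n = 48 × 5.656 = 271.5 kip; R_n/Ω = 271.5/2.0 = 135.7 kip.

R_n/Ω ≈ 136 kip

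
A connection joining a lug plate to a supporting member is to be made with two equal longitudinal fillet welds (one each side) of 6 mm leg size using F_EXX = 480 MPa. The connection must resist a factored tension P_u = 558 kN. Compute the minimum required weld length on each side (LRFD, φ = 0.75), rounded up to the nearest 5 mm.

Throat t_e = 0.707 × 6 = 4.242 mm.
φr_n = 0.75 × 0.6 × 480 × 4.242 × 10⁻³ = 0.9163 kN/mm.
L_req = P_u / φr_n = 558 / 0.9163 = 609 mm total.
Per side: 609 / 2 = 304.5 mm.
Round up → use L = 305 mm on each side.

L = 305 mm on each side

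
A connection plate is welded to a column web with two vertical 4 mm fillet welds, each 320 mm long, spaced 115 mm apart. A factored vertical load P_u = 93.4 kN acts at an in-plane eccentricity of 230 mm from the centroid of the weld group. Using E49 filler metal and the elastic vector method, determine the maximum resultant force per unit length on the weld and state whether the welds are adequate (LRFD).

E49XX → F_EXX = 490 MPa.
Total weld length L_w = 640 mm. Treat welds as unit-width lines.
Polar moment about centroid: J = 2[d³/12 + d(b/2)²] = 2[320³/12 + 320×57.5²] = 7577000 mm³.
Direct shear f_v = P/L_w = 93.4×10³ / 640 = 145.9 N/mm (vertical).
Torsion M = P·e = 93.4×10³ × 230 = 21482000 N·mm.
Critical point at (x, y) = (57.5, 160) from centroid. f_tx = M·y/J = 453.6 N/mm; f_ty = M·x/J = 163 N/mm.
Resultant f_max = √[f_tx² + (f_v + f_ty)²] = √[453.6² + (145.9 + 163)²] = 548.8 N/mm.
Capacity per unit length: φr_n = 0.75 × 0.6 × 490 × (0.707 × 4) = 623.6 N/mm.
548.8 ≤ 623.6 → adequate.

f_max ≈ 549 N/mm; adequate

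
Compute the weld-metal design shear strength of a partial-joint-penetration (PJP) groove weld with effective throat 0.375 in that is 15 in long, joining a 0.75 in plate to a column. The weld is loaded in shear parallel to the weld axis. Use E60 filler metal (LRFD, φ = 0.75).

E60XX → F_EXX = 60 ksi.
Effective throat (given) t_e = 0.375 in.
A_we = 0.375 × 15 = 5.625 in².
F_nw = 0.6 F_EXX = 36 ksi.
φR_n = 0.75 × 36 × 5.625 = 151.9 kips.

φR_n ≈ 152 kips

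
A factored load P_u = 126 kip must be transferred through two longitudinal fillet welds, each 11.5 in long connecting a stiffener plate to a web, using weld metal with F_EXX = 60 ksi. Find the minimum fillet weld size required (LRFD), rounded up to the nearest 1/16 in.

w = 5/16 in

Total weld length L = 23 in.
Required throat t_e = P_u / (φ × 0.6 F_EXX × L) = 126 / (0.75 × 0.6 × 60 × 23) = 0.2029 in.
Required leg w = t_e / 0.707 = 0.287 in → use 5/16 in.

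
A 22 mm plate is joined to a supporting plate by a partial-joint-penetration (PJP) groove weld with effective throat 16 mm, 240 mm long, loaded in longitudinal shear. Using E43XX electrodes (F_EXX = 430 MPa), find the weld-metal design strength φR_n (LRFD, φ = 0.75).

Effective throat (given) t_e = 16 mm.
A_we = 16 × 240 = 3840 mm².
F_nw = 0.6 F_EXX = 258 MPa.
φR_n = 0.75 × 258 × 3840 × 10⁻³ = 743 kN.

φR_n ≈ 743 kN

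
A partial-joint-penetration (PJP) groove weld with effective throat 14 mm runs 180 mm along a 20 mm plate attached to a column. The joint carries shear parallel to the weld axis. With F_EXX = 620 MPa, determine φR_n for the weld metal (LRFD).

Effective throat (given) t_e = 14 mm.
A_we = 14 × 180 = 2520 mm².
F_nw = 0.6 F_EXX = 372 MPa.
φR_n = 0.75 × 372 × 2520 × 10⁻³ = 703.1 kN.

φR_n ≈ 703 kN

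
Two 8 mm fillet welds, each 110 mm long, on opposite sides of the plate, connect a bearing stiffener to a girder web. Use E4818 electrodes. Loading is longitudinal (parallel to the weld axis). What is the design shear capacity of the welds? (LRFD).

φR_n ≈ 269 kN

E48XX → F_EXX = 480 MPa.
Effective throat t_e = 0.707 × 8 = 5.656 mm.
Total length L = 220 mm; A_we = 5.656 × 220 = 1244 mm².
F_nw = 0.6 F_EXX = 0.6 × 480 = 288 MPa.
φR_n = 0.75 × 288 × 1244 × 10⁻³ = 268.8 kN.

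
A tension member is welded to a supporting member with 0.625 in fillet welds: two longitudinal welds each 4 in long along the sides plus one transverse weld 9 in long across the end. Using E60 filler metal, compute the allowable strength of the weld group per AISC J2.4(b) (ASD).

R_n/Ω ≈ 161 kip

E60XX → F_EXX = 60 ksi.
t_e = 0.707 × 0.625 = 0.4419 in.
R_nwl = 0.6 × 60 × 0.4419 × 8 = 127.3 kip (longitudinal, 2 welds).
R_nwt = 0.6 × 60 × 0.4419 × 9 = 143.2 kip (transverse, base value).
(i) R_nwl + R_nwt = 270.4 kip; (ii) 0.85 R_nwl + 1.5 R_nwt = 322.9 kip.
R_n = max = 322.9 kip [governs: (ii)]; R_n/Ω = 161.5 kip.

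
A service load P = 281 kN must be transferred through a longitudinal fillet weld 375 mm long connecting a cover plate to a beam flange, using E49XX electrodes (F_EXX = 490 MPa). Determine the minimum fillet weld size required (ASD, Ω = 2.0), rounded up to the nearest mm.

Total weld length L = 375 mm.
Required throat t_e = P × Ω / (0.6 F_EXX × L) = 281 × 2.0 / (0.6 × 490 × 375 × 10⁻³) = 5.098 mm.
Required leg w = t_e / 0.707 = 7.21 mm → use 8 mm.

w = 8 mm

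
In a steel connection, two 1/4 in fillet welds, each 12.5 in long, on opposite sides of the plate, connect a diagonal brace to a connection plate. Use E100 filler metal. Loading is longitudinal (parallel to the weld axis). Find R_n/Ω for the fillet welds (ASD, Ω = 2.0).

E100XX → F_EXX = 100 ksi.
Effective throat t_e = 0.707 × 0.25 = 0.1767 in.
Total length L = 25 in; A_we = 0.1767 × 25 = 4.419 in².
F_nw = 0.6 F_EXX = 0.6 × 100 = 60 ksi.
R_n = 60 × 4.419 = 265.1 kip; R_n/Ω = 265.1/2.0 = 132.6 kip.

R_n/Ω ≈ 133 kip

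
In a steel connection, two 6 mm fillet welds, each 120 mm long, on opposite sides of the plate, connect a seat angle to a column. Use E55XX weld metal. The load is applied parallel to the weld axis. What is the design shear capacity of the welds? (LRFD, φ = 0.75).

E55XX → F_EXX = 550 MPa.
Effective throat t_e = 0.707 × 6 = 4.242 mm.
Total length L = 240 mm; A_we = 4.242 × 240 = 1018 mm².
F_nw = 0.6 F_EXX = 0.6 × 550 = 330 MPa.
φR_n = 0.75 × 330 × 1018 × 10⁻³ = 252 kN.

φR_n ≈ 252 kN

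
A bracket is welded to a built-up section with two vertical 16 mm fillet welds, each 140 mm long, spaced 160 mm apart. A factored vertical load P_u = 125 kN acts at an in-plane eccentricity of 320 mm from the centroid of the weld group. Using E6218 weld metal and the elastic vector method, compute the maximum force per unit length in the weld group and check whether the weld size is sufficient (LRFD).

f_max ≈ 2250 N/mm; adequate

E62XX → F_EXX = 620 MPa.
Total weld length L_w = 280 mm. Treat welds as unit-width lines.
Polar moment about centroid: J = 2[d³/12 + d(b/2)²] = 2[140³/12 + 140×80²] = 2249000 mm³.
Direct shear f_v = P/L_w = 125×10³ / 280 = 446.4 N/mm (vertical).
Torsion M = P·e = 125×10³ × 320 = 40000000 N·mm.
Critical point at (x, y) = (80, 70) from centroid. f_tx = M·y/J = 1245 N/mm; f_ty = M·x/J = 1423 N/mm.
Resultant f_max = √[f_tx² + (f_v + f_ty)²] = √[1245² + (446.4 + 1423)²] = 2246 N/mm.
Capacity per unit length: φr_n = 0.75 × 0.6 × 620 × (0.707 × 16) = 3156 N/mm.
2246 ≤ 3156 → adequate.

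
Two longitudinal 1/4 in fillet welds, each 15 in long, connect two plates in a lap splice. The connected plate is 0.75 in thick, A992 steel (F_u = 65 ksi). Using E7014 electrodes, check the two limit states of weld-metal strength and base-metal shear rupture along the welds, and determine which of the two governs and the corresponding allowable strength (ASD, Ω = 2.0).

E70XX → F_EXX = 70 ksi.
t_e = 0.707 × 0.25 = 0.1767 in; L = 30 in.
Weld metal: R_n/Ω = (1/2.0) × 0.6 × 70 × 0.1767 × 30 = 111.4 kip.
Base metal (shear rupture): R_n/Ω = (1/2.0) × 0.6 × 65 × 0.75 × 30 = 438.8 kip.
Governing: weld metal.

R_n/Ω ≈ 111 kip (weld metal governs)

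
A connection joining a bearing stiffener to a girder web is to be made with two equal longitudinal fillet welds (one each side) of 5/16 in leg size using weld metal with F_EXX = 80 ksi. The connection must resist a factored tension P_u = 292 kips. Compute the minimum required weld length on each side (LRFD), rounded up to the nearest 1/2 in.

Throat t_e = 0.707 × 0.3125 = 0.2209 in.
φr_n = 0.75 × 0.6 × 80 × 0.2209 = 7.954 kips/in.
L_req = P_u / φr_n = 292 / 7.954 = 36.71 in total.
Per side: 36.71 / 2 = 18.36 in.
Round up → use L = 18.5 in on each side.

L = 18.5 in on each side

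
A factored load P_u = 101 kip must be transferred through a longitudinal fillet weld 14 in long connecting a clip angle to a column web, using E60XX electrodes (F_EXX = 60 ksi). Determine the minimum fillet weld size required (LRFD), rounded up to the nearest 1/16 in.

Total weld length L = 14 in.
Required throat t_e = P_u / (φ × 0.6 F_EXX × L) = 101 / (0.75 × 0.6 × 60 × 14) = 0.2672 in.
Required leg w = t_e / 0.707 = 0.3779 in → use 7/16 in.

w = 7/16 in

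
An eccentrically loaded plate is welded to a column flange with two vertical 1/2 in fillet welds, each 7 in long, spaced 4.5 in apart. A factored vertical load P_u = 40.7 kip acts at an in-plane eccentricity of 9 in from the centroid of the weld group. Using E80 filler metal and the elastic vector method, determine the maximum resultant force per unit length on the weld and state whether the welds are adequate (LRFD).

E80XX → F_EXX = 80 ksi.
Total weld length L_w = 14 in. Treat welds as unit-width lines.
Polar moment about centroid: J = 2[d³/12 + d(b/2)²] = 2[7³/12 + 7×2.25²] = 128 in³.
Direct shear f_v = P/L_w = 40.7 / 14 = 2.907 kip/in (vertical).
Torsion M = P·e = 40.7 × 9 = 366.3 kip·in.
Critical point at (x, y) = (2.25, 3.5) from centroid. f_tx = M·y/J = 10.01 kip/in; f_ty = M·x/J = 6.437 kip/in.
Resultant f_max = √[f_tx² + (f_v + f_ty)²] = √[10.01² + (2.907 + 6.437)²] = 13.7 kip/in.
Capacity per unit length: φr_n = 0.75 × 0.6 × 80 × (0.707 × 0.5) = 12.73 kip/in.
13.7 > 12.73 → NOT adequate.

f_max ≈ 13.7 kip/in; NOT adequate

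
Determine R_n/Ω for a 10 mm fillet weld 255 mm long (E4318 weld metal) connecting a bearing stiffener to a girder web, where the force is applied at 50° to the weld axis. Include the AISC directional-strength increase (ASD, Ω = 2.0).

E43XX → F_EXX = 430 MPa.
t_e = 0.707 × 10 = 7.07 mm; A_we = 7.07 × 255 = 1803 mm².
Directional factor: 1.0 + 0.5 sin^1.5(50°) = 1.335.
F_nw = 0.6 × 430 × 1.335 = 344.5 MPa.
R_n/Ω = (344.5 × 1803) / 2.0 × 10⁻³ = 310.5 kN.

R_n/Ω ≈ 311 kN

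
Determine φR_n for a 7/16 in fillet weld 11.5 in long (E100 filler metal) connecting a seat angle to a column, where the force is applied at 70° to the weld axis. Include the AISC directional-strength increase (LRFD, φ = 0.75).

φR_n ≈ 233 kip

E100XX → F_EXX = 100 ksi.
t_e = 0.707 × 0.4375 = 0.3093 in; A_we = 0.3093 × 11.5 = 3.557 in².
Directional factor: 1.0 + 0.5 sin^1.5(70°) = 1.455.
F_nw = 0.6 × 100 × 1.455 = 87.33 ksi.
φR_n = 0.75 × 87.33 × 3.557 = 233 kip.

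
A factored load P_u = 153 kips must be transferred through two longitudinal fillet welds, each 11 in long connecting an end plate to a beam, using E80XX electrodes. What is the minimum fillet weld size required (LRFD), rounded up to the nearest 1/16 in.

E80XX → F_EXX = 80 ksi.
Total weld length L = 22 in.
Required throat t_e = P_u / (φ × 0.6 F_EXX × L) = 153 / (0.75 × 0.6 × 80 × 22) = 0.1932 in.
Required leg w = t_e / 0.707 = 0.2732 in → use 5/16 in.

w = 5/16 in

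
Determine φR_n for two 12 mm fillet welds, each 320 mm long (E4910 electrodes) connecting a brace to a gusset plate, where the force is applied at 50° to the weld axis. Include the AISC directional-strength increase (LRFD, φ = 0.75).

E49XX → F_EXX = 490 MPa.
t_e = 0.707 × 12 = 8.484 mm; A_we = 8.484 × 640 = 5430 mm².
Directional factor: 1.0 + 0.5 sin^1.5(50°) = 1.335.
F_nw = 0.6 × 490 × 1.335 = 392.6 MPa.
φR_n = 0.75 × 392.6 × 5430 × 10⁻³ = 1599 kN.

φR_n ≈ 1600 kN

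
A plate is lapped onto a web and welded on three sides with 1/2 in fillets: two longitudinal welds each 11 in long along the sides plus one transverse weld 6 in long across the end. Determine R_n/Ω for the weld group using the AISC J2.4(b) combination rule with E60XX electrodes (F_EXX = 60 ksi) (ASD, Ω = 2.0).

t_e = 0.707 × 0.5 = 0.3535 in.
R_nwl = 0.6 × 60 × 0.3535 × 22 = 280 kip (longitudinal, 2 welds).
R_nwt = 0.6 × 60 × 0.3535 × 6 = 76.36 kip (transverse, base value).
(i) R_nwl + R_nwt = 356.3 kip; (ii) 0.85 R_nwl + 1.5 R_nwt = 352.5 kip.
R_n = max = 356.3 kip [governs: (i)]; R_n/Ω = 178.2 kip.

R_n/Ω ≈ 178 kip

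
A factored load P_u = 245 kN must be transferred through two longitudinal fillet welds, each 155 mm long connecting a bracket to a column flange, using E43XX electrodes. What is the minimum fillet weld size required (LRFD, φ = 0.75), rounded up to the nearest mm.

E43XX → F_EXX = 430 MPa.
Total weld length L = 310 mm.
Required throat t_e = P_u / (φ × 0.6 F_EXX × L) = 245 / (0.75 × 0.6 × 430 × 310 × 10⁻³) = 4.084 mm.
Required leg w = t_e / 0.707 = 5.777 mm → use 6 mm.

w = 6 mm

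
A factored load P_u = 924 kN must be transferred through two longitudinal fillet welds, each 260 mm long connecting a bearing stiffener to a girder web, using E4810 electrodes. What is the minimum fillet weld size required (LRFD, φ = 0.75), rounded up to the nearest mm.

w = 12 mm

E48XX → F_EXX = 480 MPa.
Total weld length L = 520 mm.
Required throat t_e = P_u / (φ × 0.6 F_EXX × L) = 924 / (0.75 × 0.6 × 480 × 520 × 10⁻³) = 8.226 mm.
Required leg w = t_e / 0.707 = 11.64 mm → use 12 mm.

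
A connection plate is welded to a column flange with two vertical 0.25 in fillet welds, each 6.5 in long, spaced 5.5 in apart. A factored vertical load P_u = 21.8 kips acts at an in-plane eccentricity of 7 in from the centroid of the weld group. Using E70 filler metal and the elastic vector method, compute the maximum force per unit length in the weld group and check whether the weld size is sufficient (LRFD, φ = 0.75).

f_max ≈ 5.74 kip/in; NOT adequate

E70XX → F_EXX = 70 ksi.
Total weld length L_w = 13 in. Treat welds as unit-width lines.
Polar moment about centroid: J = 2[d³/12 + d(b/2)²] = 2[6.5³/12 + 6.5×2.75²] = 144.1 in³.
Direct shear f_v = P/L_w = 21.8 / 13 = 1.677 kip/in (vertical).
Torsion M = P·e = 21.8 × 7 = 152.6 kip·in.
Critical point at (x, y) = (2.75, 3.25) from centroid. f_tx = M·y/J = 3.442 kip/in; f_ty = M·x/J = 2.913 kip/in.
Resultant f_max = √[f_tx² + (f_v + f_ty)²] = √[3.442² + (1.677 + 2.913)²] = 5.737 kip/in.
Capacity per unit length: φr_n = 0.75 × 0.6 × 70 × (0.707 × 0.25) = 5.568 kip/in.
5.737 > 5.568 → NOT adequate.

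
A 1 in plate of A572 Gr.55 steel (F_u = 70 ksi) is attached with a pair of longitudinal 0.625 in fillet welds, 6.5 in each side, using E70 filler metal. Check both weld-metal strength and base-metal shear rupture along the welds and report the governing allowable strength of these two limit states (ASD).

E70XX → F_EXX = 70 ksi.
t_e = 0.707 × 0.625 = 0.4419 in; L = 13 in.
Weld metal: R_n/Ω = (1/2.0) × 0.6 × 70 × 0.4419 × 13 = 120.6 kip.
Base metal (shear rupture): R_n/Ω = (1/2.0) × 0.6 × 70 × 1 × 13 = 273 kip.
Governing: weld metal.

R_n/Ω ≈ 121 kip (weld metal governs)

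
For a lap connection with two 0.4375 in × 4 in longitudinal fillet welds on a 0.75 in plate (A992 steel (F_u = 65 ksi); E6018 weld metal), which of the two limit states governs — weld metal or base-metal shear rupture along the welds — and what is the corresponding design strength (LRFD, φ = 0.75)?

φR_n ≈ 66.8 kip (weld metal governs)

E60XX → F_EXX = 60 ksi.
t_e = 0.707 × 0.4375 = 0.3093 in; L = 8 in.
Weld metal: φR_n = 0.75 × 0.6 × 60 × 0.3093 × 8 = 66.81 kip.
Base metal (shear rupture): φR_n = 0.75 × 0.6 × 65 × 0.75 × 8 = 175.5 kip.
Governing: weld metal.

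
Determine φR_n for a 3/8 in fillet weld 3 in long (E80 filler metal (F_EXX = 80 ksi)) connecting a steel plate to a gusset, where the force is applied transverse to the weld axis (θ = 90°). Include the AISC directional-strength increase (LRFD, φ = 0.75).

φR_n ≈ 43 kip

t_e = 0.707 × 0.375 = 0.2651 in; A_we = 0.2651 × 3 = 0.7954 in².
Directional factor: 1.0 + 0.5 sin^1.5(90°) = 1.5.
F_nw = 0.6 × 80 × 1.5 = 72 ksi.
φR_n = 0.75 × 72 × 0.7954 = 42.95 kip.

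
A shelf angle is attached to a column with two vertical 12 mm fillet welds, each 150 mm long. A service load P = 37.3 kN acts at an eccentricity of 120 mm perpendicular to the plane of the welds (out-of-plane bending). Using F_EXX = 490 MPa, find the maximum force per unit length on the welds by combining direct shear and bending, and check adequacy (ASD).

f_max ≈ 610 N/mm; adequate

L_w = 2 × 150 = 300 mm; section modulus (unit throat) S = 2 × L²/6 = 7500 mm².
Direct shear f_v = P/L_w = 37.3×10³/300 = 124.3 N/mm.
Moment M = P × e = 37.3×10³ × 120 = 4476000 N·mm; bending f_b = M/S = 596.8 N/mm.
f_max = √(f_v² + f_b²) = √(124.3² + 596.8²) = 609.6 N/mm.
r_n/Ω = (1/2.0) × 0.6 × 490 × (0.707 × 12) = 1247 N/mm → adequate.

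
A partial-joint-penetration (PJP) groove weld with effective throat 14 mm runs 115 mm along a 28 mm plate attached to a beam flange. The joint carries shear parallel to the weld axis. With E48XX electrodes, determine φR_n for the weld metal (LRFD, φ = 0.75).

φR_n ≈ 348 kN

E48XX → F_EXX = 480 MPa.
Effective throat (given) t_e = 14 mm.
A_we = 14 × 115 = 1610 mm².
F_nw = 0.6 F_EXX = 288 MPa.
φR_n = 0.75 × 288 × 1610 × 10⁻³ = 347.8 kN.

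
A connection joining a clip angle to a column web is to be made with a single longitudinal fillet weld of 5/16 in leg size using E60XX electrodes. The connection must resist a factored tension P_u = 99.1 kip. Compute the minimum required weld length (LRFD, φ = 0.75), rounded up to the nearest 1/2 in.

E60XX → F_EXX = 60 ksi.
Throat t_e = 0.707 × 0.3125 = 0.2209 in.
φr_n = 0.75 × 0.6 × 60 × 0.2209 = 5.965 kip/in.
L_req = P_u / φr_n = 99.1 / 5.965 = 16.61 in total.
Round up → use L = 17 in.

L = 17 in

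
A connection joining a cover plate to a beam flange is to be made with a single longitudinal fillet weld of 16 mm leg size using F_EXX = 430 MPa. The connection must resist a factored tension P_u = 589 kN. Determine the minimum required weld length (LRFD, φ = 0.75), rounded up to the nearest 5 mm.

L = 270 mm

Throat t_e = 0.707 × 16 = 11.31 mm.
φr_n = 0.75 × 0.6 × 430 × 11.31 × 10⁻³ = 2.189 kN/mm.
L_req = P_u / φr_n = 589 / 2.189 = 269.1 mm total.
Round up → use L = 270 mm.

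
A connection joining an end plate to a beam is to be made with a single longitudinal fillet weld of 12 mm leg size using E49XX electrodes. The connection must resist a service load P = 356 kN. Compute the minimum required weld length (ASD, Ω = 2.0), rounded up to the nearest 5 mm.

E49XX → F_EXX = 490 MPa.
Throat t_e = 0.707 × 12 = 8.484 mm.
r_n/Ω = (0.6 × 490 × 8.484) / 2.0 = 1247 N/mm = 1.247 kN/mm.
L_req = P / (r_n/Ω) = 356 / 1.247 = 285.5 mm total.
Round up → use L = 290 mm.

L = 290 mm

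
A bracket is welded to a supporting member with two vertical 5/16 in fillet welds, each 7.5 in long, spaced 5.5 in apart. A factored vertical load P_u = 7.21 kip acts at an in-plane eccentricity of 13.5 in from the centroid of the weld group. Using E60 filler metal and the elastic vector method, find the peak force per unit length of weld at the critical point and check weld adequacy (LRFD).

E60XX → F_EXX = 60 ksi.
Total weld length L_w = 15 in. Treat welds as unit-width lines.
Polar moment about centroid: J = 2[d³/12 + d(b/2)²] = 2[7.5³/12 + 7.5×2.75²] = 183.8 in³.
Direct shear f_v = P/L_w = 7.21 / 15 = 0.4807 kip/in (vertical).
Torsion M = P·e = 7.21 × 13.5 = 97.335 kip·in.
Critical point at (x, y) = (2.75, 3.75) from centroid. f_tx = M·y/J = 1.986 kip/in; f_ty = M·x/J = 1.457 kip/in.
Resultant f_max = √[f_tx² + (f_v + f_ty)²] = √[1.986² + (0.4807 + 1.457)²] = 2.775 kip/in.
Capacity per unit length: φr_n = 0.75 × 0.6 × 60 × (0.707 × 0.3125) = 5.965 kip/in.
2.775 ≤ 5.965 → adequate.

f_max ≈ 2.77 kip/in; adequate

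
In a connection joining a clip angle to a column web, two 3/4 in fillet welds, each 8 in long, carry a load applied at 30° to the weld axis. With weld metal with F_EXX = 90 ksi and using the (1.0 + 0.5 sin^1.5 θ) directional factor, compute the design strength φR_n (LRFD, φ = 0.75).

φR_n ≈ 404 kips

t_e = 0.707 × 0.75 = 0.5302 in; A_we = 0.5302 × 16 = 8.484 in².
Directional factor: 1.0 + 0.5 sin^1.5(30°) = 1.177.
F_nw = 0.6 × 90 × 1.177 = 63.55 ksi.
φR_n = 0.75 × 63.55 × 8.484 = 404.3 kips.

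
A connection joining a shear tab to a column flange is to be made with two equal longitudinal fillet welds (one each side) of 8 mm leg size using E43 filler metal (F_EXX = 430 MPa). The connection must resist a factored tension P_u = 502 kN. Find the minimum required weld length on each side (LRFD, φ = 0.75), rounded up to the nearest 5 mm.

Throat t_e = 0.707 × 8 = 5.656 mm.
φr_n = 0.75 × 0.6 × 430 × 5.656 × 10⁻³ = 1.094 kN/mm.
L_req = P_u / φr_n = 502 / 1.094 = 458.7 mm total.
Per side: 458.7 / 2 = 229.3 mm.
Round up → use L = 230 mm on each side.

L = 230 mm on each side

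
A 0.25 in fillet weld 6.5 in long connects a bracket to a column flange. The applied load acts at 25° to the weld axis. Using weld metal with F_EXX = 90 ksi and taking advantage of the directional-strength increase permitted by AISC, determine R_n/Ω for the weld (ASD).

R_n/Ω ≈ 35.3 kip

t_e = 0.707 × 0.25 = 0.1767 in; A_we = 0.1767 × 6.5 = 1.149 in².
Directional factor: 1.0 + 0.5 sin^1.5(25°) = 1.137.
F_nw = 0.6 × 90 × 1.137 = 61.42 ksi.
R_n/Ω = (61.42 × 1.149) / 2.0 = 35.28 kip.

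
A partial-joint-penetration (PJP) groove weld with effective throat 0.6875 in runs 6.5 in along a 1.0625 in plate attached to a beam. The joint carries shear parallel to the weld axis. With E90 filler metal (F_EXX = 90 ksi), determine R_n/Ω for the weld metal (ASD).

R_n/Ω ≈ 121 kips

Effective throat (given) t_e = 0.6875 in.
A_we = 0.6875 × 6.5 = 4.469 in².
F_nw = 0.6 F_EXX = 54 ksi.
R_n/Ω = (54 × 4.469) / 2.0 = 120.7 kips.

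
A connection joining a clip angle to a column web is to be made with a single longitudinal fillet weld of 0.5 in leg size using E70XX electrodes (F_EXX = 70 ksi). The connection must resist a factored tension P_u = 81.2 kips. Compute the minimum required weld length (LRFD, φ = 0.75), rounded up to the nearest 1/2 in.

Throat t_e = 0.707 × 0.5 = 0.3535 in.
φr_n = 0.75 × 0.6 × 70 × 0.3535 = 11.14 kips/in.
L_req = P_u / φr_n = 81.2 / 11.14 = 7.292 in total.
Round up → use L = 7.5 in.

L = 7.5 in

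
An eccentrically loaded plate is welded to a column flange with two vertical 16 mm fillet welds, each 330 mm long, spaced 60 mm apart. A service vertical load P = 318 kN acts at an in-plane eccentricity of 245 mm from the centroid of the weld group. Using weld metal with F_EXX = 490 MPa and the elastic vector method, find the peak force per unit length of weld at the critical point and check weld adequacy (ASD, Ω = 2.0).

f_max ≈ 2120 N/mm; NOT adequate

Total weld length L_w = 660 mm. Treat welds as unit-width lines.
Polar moment about centroid: J = 2[d³/12 + d(b/2)²] = 2[330³/12 + 330×30²] = 6584000 mm³.
Direct shear f_v = P/L_w = 318×10³ / 660 = 481.8 N/mm (vertical).
Torsion M = P·e = 318×10³ × 245 = 77910000 N·mm.
Critical point at (x, y) = (30, 165) from centroid. f_tx = M·y/J = 1953 N/mm; f_ty = M·x/J = 355 N/mm.
Resultant f_max = √[f_tx² + (f_v + f_ty)²] = √[1953² + (481.8 + 355)²] = 2124 N/mm.
Capacity per unit length: r_n/Ω = (1/2.0) × 0.6 × 490 × (0.707 × 16) = 1663 N/mm.
2124 > 1663 → NOT adequate.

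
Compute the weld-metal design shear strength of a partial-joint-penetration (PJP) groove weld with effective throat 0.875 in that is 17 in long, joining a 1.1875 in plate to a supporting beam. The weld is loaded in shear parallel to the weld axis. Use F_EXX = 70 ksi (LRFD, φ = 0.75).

Effective throat (given) t_e = 0.875 in.
A_we = 0.875 × 17 = 14.88 in².
F_nw = 0.6 F_EXX = 42 ksi.
φR_n = 0.75 × 42 × 14.88 = 468.6 kip.

φR_n ≈ 469 kip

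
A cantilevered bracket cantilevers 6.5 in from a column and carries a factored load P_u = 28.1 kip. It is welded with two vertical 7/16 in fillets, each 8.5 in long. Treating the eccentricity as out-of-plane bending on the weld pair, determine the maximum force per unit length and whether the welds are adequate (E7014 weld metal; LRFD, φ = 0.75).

E70XX → F_EXX = 70 ksi.
L_w = 2 × 8.5 = 17 in; section modulus (unit throat) S = 2 × L²/6 = 24.08 in².
Direct shear f_v = P/L_w = 28.1/17 = 1.653 kip/in.
Moment M = P × e = 28.1 × 6.5 = 182.65 kip·in; bending f_b = M/S = 7.584 kip/in.
f_max = √(f_v² + f_b²) = √(1.653² + 7.584²) = 7.762 kip/in.
φr_n = 0.75 × 0.6 × 70 × (0.707 × 0.4375) = 9.743 kip/in → adequate.

f_max ≈ 7.76 kip/in; adequate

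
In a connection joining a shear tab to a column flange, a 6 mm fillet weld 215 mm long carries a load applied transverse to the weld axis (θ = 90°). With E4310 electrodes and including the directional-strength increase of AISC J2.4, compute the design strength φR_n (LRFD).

E43XX → F_EXX = 430 MPa.
t_e = 0.707 × 6 = 4.242 mm; A_we = 4.242 × 215 = 912 mm².
Directional factor: 1.0 + 0.5 sin^1.5(90°) = 1.5.
F_nw = 0.6 × 430 × 1.5 = 387 MPa.
φR_n = 0.75 × 387 × 912 × 10⁻³ = 264.7 kN.

φR_n ≈ 265 kN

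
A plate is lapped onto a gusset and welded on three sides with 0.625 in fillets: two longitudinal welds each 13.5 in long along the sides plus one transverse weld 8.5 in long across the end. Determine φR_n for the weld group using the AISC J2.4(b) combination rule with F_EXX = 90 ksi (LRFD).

φR_n ≈ 639 kip

t_e = 0.707 × 0.625 = 0.4419 in.
R_nwl = 0.6 × 90 × 0.4419 × 27 = 644.3 kip (longitudinal, 2 welds).
R_nwt = 0.6 × 90 × 0.4419 × 8.5 = 202.8 kip (transverse, base value).
(i) R_nwl + R_nwt = 847.1 kip; (ii) 0.85 R_nwl + 1.5 R_nwt = 851.8 kip.
R_n = max = 851.8 kip [governs: (ii)]; φR_n = 638.9 kip.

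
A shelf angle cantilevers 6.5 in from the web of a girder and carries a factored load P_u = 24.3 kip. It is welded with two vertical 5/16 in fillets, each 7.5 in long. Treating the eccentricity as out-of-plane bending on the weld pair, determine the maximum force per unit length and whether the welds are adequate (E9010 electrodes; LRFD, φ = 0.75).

f_max ≈ 8.58 kip/in; adequate

E90XX → F_EXX = 90 ksi.
L_w = 2 × 7.5 = 15 in; section modulus (unit throat) S = 2 × L²/6 = 18.75 in².
Direct shear f_v = P/L_w = 24.3/15 = 1.62 kip/in.
Moment M = P × e = 24.3 × 6.5 = 157.95 kip·in; bending f_b = M/S = 8.424 kip/in.
f_max = √(f_v² + f_b²) = √(1.62² + 8.424²) = 8.578 kip/in.
φr_n = 0.75 × 0.6 × 90 × (0.707 × 0.3125) = 8.948 kip/in → adequate.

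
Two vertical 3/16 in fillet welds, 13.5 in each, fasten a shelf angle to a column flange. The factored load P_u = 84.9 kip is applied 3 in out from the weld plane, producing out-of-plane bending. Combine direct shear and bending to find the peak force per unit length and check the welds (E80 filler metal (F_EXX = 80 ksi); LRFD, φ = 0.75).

f_max ≈ 5.24 kip/in; NOT adequate

L_w = 2 × 13.5 = 27 in; section modulus (unit throat) S = 2 × L²/6 = 60.75 in².
Direct shear f_v = P/L_w = 84.9/27 = 3.144 kip/in.
Moment M = P × e = 84.9 × 3 = 254.7 kip·in; bending f_b = M/S = 4.193 kip/in.
f_max = √(f_v² + f_b²) = √(3.144² + 4.193²) = 5.241 kip/in.
φr_n = 0.75 × 0.6 × 80 × (0.707 × 0.1875) = 4.772 kip/in → NOT adequate.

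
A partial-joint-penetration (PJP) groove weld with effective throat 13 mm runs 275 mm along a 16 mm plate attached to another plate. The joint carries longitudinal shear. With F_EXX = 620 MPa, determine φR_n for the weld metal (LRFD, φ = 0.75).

Effective throat (given) t_e = 13 mm.
A_we = 13 × 275 = 3575 mm².
F_nw = 0.6 F_EXX = 372 MPa.
φR_n = 0.75 × 372 × 3575 × 10⁻³ = 997.4 kN.

φR_n ≈ 997 kN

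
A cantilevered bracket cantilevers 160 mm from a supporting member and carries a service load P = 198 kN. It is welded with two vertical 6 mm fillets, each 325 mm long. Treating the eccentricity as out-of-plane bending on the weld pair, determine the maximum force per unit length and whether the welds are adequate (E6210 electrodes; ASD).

f_max ≈ 950 N/mm; NOT adequate

E62XX → F_EXX = 620 MPa.
L_w = 2 × 325 = 650 mm; section modulus (unit throat) S = 2 × L²/6 = 35210 mm².
Direct shear f_v = P/L_w = 198×10³/650 = 304.6 N/mm.
Moment M = P × e = 198×10³ × 160 = 31680000 N·mm; bending f_b = M/S = 899.8 N/mm.
f_max = √(f_v² + f_b²) = √(304.6² + 899.8²) = 950 N/mm.
r_n/Ω = (1/2.0) × 0.6 × 620 × (0.707 × 6) = 789 N/mm → NOT adequate.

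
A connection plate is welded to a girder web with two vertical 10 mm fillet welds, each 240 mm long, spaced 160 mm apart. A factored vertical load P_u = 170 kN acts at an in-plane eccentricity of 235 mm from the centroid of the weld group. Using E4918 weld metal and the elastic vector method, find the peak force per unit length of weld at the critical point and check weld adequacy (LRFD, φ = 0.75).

f_max ≈ 1300 N/mm; adequate

E49XX → F_EXX = 490 MPa.
Total weld length L_w = 480 mm. Treat welds as unit-width lines.
Polar moment about centroid: J = 2[d³/12 + d(b/2)²] = 2[240³/12 + 240×80²] = 5376000 mm³.
Direct shear f_v = P/L_w = 170×10³ / 480 = 354.2 N/mm (vertical).
Torsion M = P·e = 170×10³ × 235 = 39950000 N·mm.
Critical point at (x, y) = (80, 120) from centroid. f_tx = M·y/J = 891.7 N/mm; f_ty = M·x/J = 594.5 N/mm.
Resultant f_max = √[f_tx² + (f_v + f_ty)²] = √[891.7² + (354.2 + 594.5)²] = 1302 N/mm.
Capacity per unit length: φr_n = 0.75 × 0.6 × 490 × (0.707 × 10) = 1559 N/mm.
1302 ≤ 1559 → adequate.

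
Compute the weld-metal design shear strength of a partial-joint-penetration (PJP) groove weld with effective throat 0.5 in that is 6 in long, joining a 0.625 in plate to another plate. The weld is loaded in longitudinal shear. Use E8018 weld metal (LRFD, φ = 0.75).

E80XX → F_EXX = 80 ksi.
Effective throat (given) t_e = 0.5 in.
A_we = 0.5 × 6 = 3 in².
F_nw = 0.6 F_EXX = 48 ksi.
φR_n = 0.75 × 48 × 3 = 108 kip.

φR_n ≈ 108 kip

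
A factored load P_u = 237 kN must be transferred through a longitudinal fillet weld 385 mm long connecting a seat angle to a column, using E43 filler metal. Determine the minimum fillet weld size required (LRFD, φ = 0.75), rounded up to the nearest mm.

w = 5 mm

E43XX → F_EXX = 430 MPa.
Total weld length L = 385 mm.
Required throat t_e = P_u / (φ × 0.6 F_EXX × L) = 237 / (0.75 × 0.6 × 430 × 385 × 10⁻³) = 3.181 mm.
Required leg w = t_e / 0.707 = 4.5 mm → use 5 mm.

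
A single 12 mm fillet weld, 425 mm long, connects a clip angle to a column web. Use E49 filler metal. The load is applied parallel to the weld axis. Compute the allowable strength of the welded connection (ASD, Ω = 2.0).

E49XX → F_EXX = 490 MPa.
Effective throat t_e = 0.707 × 12 = 8.484 mm.
Total length L = 425 mm; A_we = 8.484 × 425 = 3606 mm².
F_nw = 0.6 F_EXX = 0.6 × 490 = 294 MPa.
R_n = 294 × 3606 × 10⁻³ = 1060 kN; R_n/Ω = 1060/2.0 = 530 kN.

R_n/Ω ≈ 530 kN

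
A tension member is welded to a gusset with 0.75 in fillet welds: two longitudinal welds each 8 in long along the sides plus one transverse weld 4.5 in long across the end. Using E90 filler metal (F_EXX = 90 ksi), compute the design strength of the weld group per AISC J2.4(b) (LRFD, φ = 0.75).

φR_n ≈ 440 kips

t_e = 0.707 × 0.75 = 0.5302 in.
R_nwl = 0.6 × 90 × 0.5302 × 16 = 458.1 kips (longitudinal, 2 welds).
R_nwt = 0.6 × 90 × 0.5302 × 4.5 = 128.9 kips (transverse, base value).
(i) R_nwl + R_nwt = 587 kips; (ii) 0.85 R_nwl + 1.5 R_nwt = 582.7 kips.
R_n = max = 587 kips [governs: (i)]; φR_n = 440.2 kips.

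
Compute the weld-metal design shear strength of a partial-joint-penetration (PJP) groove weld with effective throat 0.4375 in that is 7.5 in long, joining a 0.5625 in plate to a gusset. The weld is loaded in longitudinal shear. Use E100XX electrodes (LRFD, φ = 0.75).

φR_n ≈ 148 kip

E100XX → F_EXX = 100 ksi.
Effective throat (given) t_e = 0.4375 in.
A_we = 0.4375 × 7.5 = 3.281 in².
F_nw = 0.6 F_EXX = 60 ksi.
φR_n = 0.75 × 60 × 3.281 = 147.7 kip.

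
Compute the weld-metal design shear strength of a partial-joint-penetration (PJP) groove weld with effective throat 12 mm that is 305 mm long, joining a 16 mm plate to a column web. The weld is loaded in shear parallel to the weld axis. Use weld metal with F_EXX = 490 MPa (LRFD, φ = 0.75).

φR_n ≈ 807 kN

Effective throat (given) t_e = 12 mm.
A_we = 12 × 305 = 3660 mm².
F_nw = 0.6 F_EXX = 294 MPa.
φR_n = 0.75 × 294 × 3660 × 10⁻³ = 807 kN.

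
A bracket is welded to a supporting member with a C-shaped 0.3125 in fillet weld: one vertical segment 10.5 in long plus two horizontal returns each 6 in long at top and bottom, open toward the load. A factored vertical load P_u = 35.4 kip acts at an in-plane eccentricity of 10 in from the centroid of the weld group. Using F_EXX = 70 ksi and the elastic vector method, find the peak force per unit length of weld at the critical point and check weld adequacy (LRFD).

f_max ≈ 5.86 kip/in; adequate

Total weld length L_w = 22.5 in. Treat welds as unit-width lines.
Centroid: x̄ = 2×6×3 / 22.5 = 1.6 in from the vertical weld.
Polar moment about centroid: J = I_x + I_y = [10.5³/12 + 2×6×5.25²] + [10.5×1.6² + 2(6³/12 + 6×1.4²)] = 513.6 in³.
Direct shear f_v = P/L_w = 35.4 / 22.5 = 1.573 kip/in (vertical).
Torsion M = P·e = 35.4 × 10 = 354 kip·in.
Critical point at (x, y) = (4.4, 5.25) from centroid. f_tx = M·y/J = 3.618 kip/in; f_ty = M·x/J = 3.033 kip/in.
Resultant f_max = √[f_tx² + (f_v + f_ty)²] = √[3.618² + (1.573 + 3.033)²] = 5.857 kip/in.
Capacity per unit length: φr_n = 0.75 × 0.6 × 70 × (0.707 × 0.3125) = 6.96 kip/in.
5.857 ≤ 6.96 → adequate.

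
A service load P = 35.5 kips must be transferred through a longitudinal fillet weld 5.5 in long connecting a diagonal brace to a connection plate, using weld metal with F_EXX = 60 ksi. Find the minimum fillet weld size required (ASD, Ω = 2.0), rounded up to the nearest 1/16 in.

w = 9/16 in

Total weld length L = 5.5 in.
Required throat t_e = P × Ω / (0.6 F_EXX × L) = 35.5 × 2.0 / (0.6 × 60 × 5.5) = 0.3586 in.
Required leg w = t_e / 0.707 = 0.5072 in → use 9/16 in.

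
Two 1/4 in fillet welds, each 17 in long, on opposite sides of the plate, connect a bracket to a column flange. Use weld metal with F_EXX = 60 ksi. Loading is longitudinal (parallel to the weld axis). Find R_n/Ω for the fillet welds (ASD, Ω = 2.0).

Effective throat t_e = 0.707 × 0.25 = 0.1767 in.
Total length L = 34 in; A_we = 0.1767 × 34 = 6.01 in².
F_nw = 0.6 F_EXX = 0.6 × 60 = 36 ksi.
R_n = 36 × 6.01 = 216.3 kip; R_n/Ω = 216.3/2.0 = 108.2 kip.

R_n/Ω ≈ 108 kip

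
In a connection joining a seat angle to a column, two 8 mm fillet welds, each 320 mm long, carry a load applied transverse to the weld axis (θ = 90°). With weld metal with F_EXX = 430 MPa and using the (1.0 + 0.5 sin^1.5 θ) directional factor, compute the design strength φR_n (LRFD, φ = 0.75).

φR_n ≈ 1050 kN

t_e = 0.707 × 8 = 5.656 mm; A_we = 5.656 × 640 = 3620 mm².
Directional factor: 1.0 + 0.5 sin^1.5(90°) = 1.5.
F_nw = 0.6 × 430 × 1.5 = 387 MPa.
φR_n = 0.75 × 387 × 3620 × 10⁻³ = 1051 kN.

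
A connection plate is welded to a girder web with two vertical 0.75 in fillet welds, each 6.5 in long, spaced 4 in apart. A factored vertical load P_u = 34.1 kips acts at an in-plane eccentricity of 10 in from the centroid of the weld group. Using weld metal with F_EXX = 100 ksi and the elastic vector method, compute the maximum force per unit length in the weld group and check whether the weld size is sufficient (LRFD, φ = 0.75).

f_max ≈ 14.9 kip/in; adequate

Total weld length L_w = 13 in. Treat welds as unit-width lines.
Polar moment about centroid: J = 2[d³/12 + d(b/2)²] = 2[6.5³/12 + 6.5×2²] = 97.77 in³.
Direct shear f_v = P/L_w = 34.1 / 13 = 2.623 kip/in (vertical).
Torsion M = P·e = 34.1 × 10 = 341 kip·in.
Critical point at (x, y) = (2, 3.25) from centroid. f_tx = M·y/J = 11.34 kip/in; f_ty = M·x/J = 6.975 kip/in.
Resultant f_max = √[f_tx² + (f_v + f_ty)²] = √[11.34² + (2.623 + 6.975)²] = 14.85 kip/in.
Capacity per unit length: φr_n = 0.75 × 0.6 × 100 × (0.707 × 0.75) = 23.86 kip/in.
14.85 ≤ 23.86 → adequate.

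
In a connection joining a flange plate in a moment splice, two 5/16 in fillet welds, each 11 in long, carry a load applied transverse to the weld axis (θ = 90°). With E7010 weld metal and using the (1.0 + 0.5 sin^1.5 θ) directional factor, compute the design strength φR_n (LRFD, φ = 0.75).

E70XX → F_EXX = 70 ksi.
t_e = 0.707 × 0.3125 = 0.2209 in; A_we = 0.2209 × 22 = 4.861 in².
Directional factor: 1.0 + 0.5 sin^1.5(90°) = 1.5.
F_nw = 0.6 × 70 × 1.5 = 63 ksi.
φR_n = 0.75 × 63 × 4.861 = 229.7 kips.

φR_n ≈ 230 kips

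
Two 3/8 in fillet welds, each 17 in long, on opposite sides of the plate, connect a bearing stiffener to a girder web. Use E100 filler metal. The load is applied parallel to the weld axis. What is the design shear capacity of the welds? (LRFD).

φR_n ≈ 406 kips

E100XX → F_EXX = 100 ksi.
Effective throat t_e = 0.707 × 0.375 = 0.2651 in.
Total length L = 34 in; A_we = 0.2651 × 34 = 9.014 in².
F_nw = 0.6 F_EXX = 0.6 × 100 = 60 ksi.
φR_n = 0.75 × 60 × 9.014 = 405.6 kips.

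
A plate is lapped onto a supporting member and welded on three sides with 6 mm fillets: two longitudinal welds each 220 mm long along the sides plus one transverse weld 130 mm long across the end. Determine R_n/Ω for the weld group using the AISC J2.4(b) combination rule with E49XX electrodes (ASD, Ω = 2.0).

E49XX → F_EXX = 490 MPa.
t_e = 0.707 × 6 = 4.242 mm.
R_nwl = 0.6 × 490 × 4.242 × 440 × 10⁻³ = 548.7 kN (longitudinal, 2 welds).
R_nwt = 0.6 × 490 × 4.242 × 130 × 10⁻³ = 162.1 kN (transverse, base value).
(i) R_nwl + R_nwt = 710.9 kN; (ii) 0.85 R_nwl + 1.5 R_nwt = 709.6 kN.
R_n = max = 710.9 kN [governs: (i)]; R_n/Ω = 355.4 kN.

R_n/Ω ≈ 355 kN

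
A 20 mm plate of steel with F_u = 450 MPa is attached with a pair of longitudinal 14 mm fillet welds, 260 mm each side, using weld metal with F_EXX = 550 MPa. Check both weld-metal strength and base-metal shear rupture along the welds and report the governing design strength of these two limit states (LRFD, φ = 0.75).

φR_n ≈ 1270 kN (weld metal governs)

t_e = 0.707 × 14 = 9.898 mm; L = 520 mm.
Weld metal: φR_n = 0.75 × 0.6 × 550 × 9.898 × 520 × 10⁻³ = 1274 kN.
Base metal (shear rupture): φR_n = 0.75 × 0.6 × 450 × 20 × 520 × 10⁻³ = 2106 kN.
Governing: weld metal.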